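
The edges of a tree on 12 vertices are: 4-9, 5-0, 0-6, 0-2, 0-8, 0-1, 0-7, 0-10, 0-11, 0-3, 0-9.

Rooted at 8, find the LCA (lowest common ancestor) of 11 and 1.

Path 11→root: 11 0 8; path 1→root: 1 0 8.
First common node: 0.

0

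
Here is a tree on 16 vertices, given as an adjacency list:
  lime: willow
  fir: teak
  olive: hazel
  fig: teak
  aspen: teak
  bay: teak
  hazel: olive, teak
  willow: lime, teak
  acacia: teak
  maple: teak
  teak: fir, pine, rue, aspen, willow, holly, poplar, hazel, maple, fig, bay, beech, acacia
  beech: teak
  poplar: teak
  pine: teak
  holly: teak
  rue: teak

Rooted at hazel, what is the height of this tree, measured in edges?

3

A deepest node is lime, reached by hazel – teak – willow – lime.
That path has 3 edges, so the height is 3.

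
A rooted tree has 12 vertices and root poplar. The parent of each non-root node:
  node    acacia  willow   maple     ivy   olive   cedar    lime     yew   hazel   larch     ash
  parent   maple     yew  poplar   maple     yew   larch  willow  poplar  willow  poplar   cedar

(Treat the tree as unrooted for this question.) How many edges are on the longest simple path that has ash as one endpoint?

6

Distances from ash peak at 6, attained at lime (hazel also at distance 6).
ash-cedar-larch-poplar-yew-willow-lime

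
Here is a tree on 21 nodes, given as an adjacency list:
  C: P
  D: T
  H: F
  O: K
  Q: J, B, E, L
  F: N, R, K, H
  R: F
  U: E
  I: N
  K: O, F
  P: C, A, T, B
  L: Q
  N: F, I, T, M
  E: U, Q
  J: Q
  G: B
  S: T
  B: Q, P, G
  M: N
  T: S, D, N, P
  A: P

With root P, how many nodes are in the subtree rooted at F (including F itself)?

5

F's subtree: {F, K, R, H, O}, size 5.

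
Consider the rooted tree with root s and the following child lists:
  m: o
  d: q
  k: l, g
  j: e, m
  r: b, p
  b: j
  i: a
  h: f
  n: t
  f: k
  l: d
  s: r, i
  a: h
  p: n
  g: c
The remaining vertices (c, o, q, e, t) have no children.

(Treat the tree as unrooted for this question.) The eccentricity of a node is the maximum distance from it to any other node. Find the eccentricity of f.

9

Distances from f peak at 9, attained at o.
f–h–a–i–s–r–b–j–m–o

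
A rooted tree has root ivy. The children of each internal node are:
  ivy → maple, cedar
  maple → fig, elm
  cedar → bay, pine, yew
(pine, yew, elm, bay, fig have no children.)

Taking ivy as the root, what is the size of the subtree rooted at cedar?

4

cedar's subtree: {cedar, yew, bay, pine}, size 4.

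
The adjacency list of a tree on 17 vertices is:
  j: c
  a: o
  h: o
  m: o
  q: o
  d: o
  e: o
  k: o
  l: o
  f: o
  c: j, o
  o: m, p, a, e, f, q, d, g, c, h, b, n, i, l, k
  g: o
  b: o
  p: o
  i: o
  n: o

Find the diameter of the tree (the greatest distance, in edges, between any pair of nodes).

3

Starting from j, a farthest node is a at distance 3.
One longest path: j-c-o-a.
So the diameter is 3.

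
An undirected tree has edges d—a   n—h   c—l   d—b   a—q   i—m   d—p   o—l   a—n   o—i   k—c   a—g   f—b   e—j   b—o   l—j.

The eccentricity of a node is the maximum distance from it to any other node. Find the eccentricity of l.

6

The node farthest from l is h, via l-o-b-d-a-n-h — 6 edges.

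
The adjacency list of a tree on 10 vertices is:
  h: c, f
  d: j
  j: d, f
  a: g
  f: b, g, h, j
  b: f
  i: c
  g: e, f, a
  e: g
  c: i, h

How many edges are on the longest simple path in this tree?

BFS from i reaches d last, at distance 5; BFS from d confirms no node is farther.
Path: i – c – h – f – j – d.

5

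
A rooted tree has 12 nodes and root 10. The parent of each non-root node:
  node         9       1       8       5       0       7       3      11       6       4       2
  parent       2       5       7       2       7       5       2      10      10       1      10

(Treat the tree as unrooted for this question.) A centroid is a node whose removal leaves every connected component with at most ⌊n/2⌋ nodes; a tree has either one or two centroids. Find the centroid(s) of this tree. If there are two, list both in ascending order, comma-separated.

2, 5

Removing 2 splits the tree into components of sizes 6, 3, 1, 1; the largest is 6 ≤ ⌊12/2⌋ = 6.
5 is adjacent to 2 and is also a centroid (the largest component after removing it is likewise 6).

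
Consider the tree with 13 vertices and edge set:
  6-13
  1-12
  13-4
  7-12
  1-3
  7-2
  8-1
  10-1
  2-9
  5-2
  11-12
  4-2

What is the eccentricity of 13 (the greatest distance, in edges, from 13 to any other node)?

6

A farthest node from 13 is 8 (3, 10 also at distance 6).
The path 13 – 4 – 2 – 7 – 12 – 1 – 8 has 6 edges.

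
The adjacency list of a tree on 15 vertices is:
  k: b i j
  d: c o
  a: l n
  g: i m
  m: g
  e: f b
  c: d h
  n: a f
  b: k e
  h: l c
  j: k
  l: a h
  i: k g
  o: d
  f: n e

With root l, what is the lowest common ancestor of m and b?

b

Path m→root: m g i k b e f n a l; path b→root: b e f n a l.
First common node: b.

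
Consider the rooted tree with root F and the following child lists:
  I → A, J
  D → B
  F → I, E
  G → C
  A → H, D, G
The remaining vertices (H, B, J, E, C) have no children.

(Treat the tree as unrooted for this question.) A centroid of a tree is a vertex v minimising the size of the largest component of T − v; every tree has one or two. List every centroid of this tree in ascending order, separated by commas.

A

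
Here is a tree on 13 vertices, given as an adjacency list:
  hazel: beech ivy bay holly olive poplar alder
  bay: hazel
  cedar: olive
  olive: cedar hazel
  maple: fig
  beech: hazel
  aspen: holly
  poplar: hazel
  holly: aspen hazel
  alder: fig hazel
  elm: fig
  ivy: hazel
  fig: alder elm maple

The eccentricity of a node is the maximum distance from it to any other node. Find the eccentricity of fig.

Distances from fig peak at 4, attained at aspen (cedar also at distance 4).
fig–alder–hazel–holly–aspen

4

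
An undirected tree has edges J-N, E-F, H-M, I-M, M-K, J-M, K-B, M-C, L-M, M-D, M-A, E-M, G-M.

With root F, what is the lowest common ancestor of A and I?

M

Path A→root: A M E F; path I→root: I M E F.
First common node: M.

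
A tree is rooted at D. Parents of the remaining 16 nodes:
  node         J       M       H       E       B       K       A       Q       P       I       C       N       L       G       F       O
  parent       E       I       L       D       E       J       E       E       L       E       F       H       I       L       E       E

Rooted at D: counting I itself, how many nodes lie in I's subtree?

7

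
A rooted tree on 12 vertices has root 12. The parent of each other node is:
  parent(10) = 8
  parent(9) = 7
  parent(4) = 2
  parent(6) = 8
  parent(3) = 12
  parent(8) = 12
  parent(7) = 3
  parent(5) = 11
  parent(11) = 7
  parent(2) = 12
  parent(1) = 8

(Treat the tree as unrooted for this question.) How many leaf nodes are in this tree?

6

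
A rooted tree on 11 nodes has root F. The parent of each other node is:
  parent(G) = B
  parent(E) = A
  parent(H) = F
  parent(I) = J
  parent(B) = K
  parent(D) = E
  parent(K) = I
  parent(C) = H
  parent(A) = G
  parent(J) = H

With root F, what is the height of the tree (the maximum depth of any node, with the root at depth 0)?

9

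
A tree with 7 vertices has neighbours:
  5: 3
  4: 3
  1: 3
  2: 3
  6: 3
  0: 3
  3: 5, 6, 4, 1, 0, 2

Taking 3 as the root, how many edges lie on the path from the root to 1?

1

Climbing from 1 to the root: 1 – 3. That's 1 steps.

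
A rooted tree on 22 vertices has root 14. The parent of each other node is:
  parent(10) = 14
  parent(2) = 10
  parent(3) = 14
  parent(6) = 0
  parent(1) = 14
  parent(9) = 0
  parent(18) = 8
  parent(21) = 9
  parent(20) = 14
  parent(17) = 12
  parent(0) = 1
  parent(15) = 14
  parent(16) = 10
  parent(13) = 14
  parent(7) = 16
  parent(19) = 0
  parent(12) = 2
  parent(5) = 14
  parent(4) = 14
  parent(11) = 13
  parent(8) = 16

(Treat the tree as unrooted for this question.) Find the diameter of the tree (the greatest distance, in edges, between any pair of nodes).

A longest path is 18 – 8 – 16 – 10 – 14 – 1 – 0 – 9 – 21, with 8 edges.

8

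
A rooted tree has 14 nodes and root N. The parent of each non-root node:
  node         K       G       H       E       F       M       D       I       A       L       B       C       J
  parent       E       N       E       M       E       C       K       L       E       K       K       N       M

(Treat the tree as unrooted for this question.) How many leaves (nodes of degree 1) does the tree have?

8

Exactly 8 nodes have a single neighbour: A, B, D, F, G, H, I, J.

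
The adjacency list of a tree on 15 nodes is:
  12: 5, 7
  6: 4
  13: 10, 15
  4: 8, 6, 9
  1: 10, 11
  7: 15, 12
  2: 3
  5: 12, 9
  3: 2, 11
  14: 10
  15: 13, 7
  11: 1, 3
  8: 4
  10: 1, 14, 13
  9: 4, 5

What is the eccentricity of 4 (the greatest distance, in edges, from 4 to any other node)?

The node farthest from 4 is 2, via 4-9-5-12-7-15-13-10-1-11-3-2 — 11 edges.

11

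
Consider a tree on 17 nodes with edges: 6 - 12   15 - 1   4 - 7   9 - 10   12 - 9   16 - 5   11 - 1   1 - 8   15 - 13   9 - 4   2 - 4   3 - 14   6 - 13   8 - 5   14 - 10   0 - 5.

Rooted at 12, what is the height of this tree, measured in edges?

The longest root-to-leaf path is 12-6-13-15-1-8-5-16 (7 edges).

7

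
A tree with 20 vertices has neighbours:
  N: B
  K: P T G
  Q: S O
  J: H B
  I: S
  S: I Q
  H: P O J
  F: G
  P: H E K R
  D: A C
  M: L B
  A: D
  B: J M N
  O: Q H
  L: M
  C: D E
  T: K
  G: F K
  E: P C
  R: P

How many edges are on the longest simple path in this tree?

BFS from L reaches A last, at distance 9; BFS from A confirms no node is farther.
Path: L–M–B–J–H–P–E–C–D–A.

9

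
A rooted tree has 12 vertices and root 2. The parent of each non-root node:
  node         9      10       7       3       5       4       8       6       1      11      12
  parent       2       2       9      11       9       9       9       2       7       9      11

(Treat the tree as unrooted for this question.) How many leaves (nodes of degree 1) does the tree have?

The leaves are 1, 3, 4, 5, 6, 8, 10, 12.
That is 8 leaves.

8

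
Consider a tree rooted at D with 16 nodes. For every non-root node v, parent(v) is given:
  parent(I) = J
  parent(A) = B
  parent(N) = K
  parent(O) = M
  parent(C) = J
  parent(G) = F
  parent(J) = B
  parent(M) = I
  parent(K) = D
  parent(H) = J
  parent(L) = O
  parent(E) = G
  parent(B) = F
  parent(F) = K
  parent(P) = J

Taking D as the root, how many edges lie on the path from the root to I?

5

D → K → F → B → J → I — 5 edges.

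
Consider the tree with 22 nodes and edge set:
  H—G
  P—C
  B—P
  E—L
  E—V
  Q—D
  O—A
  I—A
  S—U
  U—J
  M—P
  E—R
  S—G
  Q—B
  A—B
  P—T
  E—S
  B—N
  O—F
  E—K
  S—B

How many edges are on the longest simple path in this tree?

6

Starting from F, a farthest node is L at distance 6.
One longest path: F–O–A–B–S–E–L.
So the diameter is 6.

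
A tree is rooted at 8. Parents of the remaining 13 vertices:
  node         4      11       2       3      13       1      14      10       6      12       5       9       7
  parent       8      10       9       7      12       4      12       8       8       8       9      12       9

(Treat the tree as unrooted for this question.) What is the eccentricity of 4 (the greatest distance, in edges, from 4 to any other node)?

Distances from 4 peak at 5, attained at 3.
4 – 8 – 12 – 9 – 7 – 3

5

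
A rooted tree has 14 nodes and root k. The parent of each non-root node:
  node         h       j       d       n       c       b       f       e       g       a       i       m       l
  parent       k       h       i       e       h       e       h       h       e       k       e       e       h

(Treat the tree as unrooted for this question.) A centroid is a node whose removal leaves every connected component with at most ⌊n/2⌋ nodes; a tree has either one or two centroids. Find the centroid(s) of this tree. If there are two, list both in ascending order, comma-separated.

e, h

Removing h splits the tree into components of sizes 7, 2, 1, 1, 1, 1; the largest is 7 ≤ ⌊14/2⌋ = 7.
e is adjacent to h and is also a centroid (the largest component after removing it is likewise 7).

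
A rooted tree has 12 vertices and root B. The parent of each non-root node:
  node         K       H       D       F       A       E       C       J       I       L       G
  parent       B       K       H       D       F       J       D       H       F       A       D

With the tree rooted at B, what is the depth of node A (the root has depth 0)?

5

B–K–H–D–F–A — 5 edges.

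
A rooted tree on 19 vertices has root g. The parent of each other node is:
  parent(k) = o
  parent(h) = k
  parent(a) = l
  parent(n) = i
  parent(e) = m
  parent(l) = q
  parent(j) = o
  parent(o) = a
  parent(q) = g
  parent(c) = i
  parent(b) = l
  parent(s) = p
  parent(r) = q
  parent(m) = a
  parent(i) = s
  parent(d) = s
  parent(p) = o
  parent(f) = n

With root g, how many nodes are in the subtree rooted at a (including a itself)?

14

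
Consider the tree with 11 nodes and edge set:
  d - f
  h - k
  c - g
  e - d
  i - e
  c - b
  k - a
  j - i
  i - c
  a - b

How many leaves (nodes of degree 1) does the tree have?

4

The leaves are f, g, h, j.
That is 4 leaves.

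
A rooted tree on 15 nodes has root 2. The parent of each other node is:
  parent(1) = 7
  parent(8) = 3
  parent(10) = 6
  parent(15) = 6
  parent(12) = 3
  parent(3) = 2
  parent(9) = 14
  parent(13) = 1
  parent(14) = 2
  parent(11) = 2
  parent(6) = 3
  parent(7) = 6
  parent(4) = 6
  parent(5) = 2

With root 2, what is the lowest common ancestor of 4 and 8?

3

Path 4→root: 4 6 3 2; path 8→root: 8 3 2.
First common node: 3.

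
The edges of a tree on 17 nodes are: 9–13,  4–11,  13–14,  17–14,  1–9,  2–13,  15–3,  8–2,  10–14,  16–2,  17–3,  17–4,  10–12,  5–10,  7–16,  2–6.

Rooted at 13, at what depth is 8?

2

Path from 13 to 8: 13–2–8, which has 2 edges.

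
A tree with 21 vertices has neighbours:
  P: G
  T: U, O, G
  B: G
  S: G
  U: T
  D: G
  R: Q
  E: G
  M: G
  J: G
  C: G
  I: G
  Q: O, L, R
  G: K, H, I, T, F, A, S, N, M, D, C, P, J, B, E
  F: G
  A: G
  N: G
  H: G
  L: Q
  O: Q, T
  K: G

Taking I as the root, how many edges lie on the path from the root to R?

5

Path from I to R: I – G – T – O – Q – R, which has 5 edges.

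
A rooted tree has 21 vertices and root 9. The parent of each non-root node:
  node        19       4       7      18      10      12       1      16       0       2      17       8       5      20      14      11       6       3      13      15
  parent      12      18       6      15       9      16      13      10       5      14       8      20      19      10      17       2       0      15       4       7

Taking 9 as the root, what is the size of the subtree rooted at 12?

The subtree rooted at 12 contains: 12, 19, 5, 0, 6, 7, 15, 18, 3, 4, 13, 1 — 12 nodes.

12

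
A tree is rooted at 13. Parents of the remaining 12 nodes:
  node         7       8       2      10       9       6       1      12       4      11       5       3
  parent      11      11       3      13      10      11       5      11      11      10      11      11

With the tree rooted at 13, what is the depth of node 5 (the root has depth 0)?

3

Path from 13 to 5: 13–10–11–5, which has 3 edges.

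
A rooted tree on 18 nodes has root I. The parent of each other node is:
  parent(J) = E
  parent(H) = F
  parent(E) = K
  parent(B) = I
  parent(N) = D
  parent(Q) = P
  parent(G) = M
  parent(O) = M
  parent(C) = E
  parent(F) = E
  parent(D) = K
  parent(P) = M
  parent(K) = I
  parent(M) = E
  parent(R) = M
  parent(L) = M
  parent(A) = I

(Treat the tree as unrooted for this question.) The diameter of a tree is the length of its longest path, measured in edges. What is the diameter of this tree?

6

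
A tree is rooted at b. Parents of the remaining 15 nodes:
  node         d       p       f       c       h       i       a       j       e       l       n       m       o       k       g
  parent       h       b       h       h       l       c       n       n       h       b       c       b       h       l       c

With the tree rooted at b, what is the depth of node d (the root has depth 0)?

3

Climbing from d to the root: d–h–l–b. That's 3 steps.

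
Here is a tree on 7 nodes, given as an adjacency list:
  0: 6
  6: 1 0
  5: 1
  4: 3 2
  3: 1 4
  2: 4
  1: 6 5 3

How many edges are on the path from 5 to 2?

The path is 5 - 1 - 3 - 4 - 2, which has 4 edges.

4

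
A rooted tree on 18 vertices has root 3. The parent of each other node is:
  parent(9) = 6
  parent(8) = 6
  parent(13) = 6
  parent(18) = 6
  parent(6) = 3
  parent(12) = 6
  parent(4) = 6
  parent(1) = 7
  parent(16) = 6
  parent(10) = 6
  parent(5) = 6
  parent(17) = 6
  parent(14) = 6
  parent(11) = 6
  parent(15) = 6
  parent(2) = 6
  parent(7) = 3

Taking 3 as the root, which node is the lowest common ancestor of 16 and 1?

3

Ancestors of 16 (toward the root): 16, 6, 3.
Ancestors of 1: 1, 7, 3.
The deepest node appearing in both lists is 3.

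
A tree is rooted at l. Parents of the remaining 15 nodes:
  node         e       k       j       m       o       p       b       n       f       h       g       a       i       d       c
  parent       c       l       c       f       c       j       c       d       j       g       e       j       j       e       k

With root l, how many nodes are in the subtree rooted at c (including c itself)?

Descendants of c (including itself): c, j, e, o, b, p, f, a, i, d, g, m, n, h. That's 14.

14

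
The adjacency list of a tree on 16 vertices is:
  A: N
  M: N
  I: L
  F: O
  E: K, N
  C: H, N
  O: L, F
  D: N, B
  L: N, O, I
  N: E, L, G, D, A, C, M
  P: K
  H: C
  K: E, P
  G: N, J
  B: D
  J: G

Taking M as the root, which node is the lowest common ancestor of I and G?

Path I→root: I L N M; path G→root: G N M.
First common node: N.

N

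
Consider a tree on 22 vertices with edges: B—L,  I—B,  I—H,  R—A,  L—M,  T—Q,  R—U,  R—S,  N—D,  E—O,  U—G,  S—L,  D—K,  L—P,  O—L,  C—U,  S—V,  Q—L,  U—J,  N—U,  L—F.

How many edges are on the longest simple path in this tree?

Starting from K, a farthest node is H at distance 9.
One longest path: K–D–N–U–R–S–L–B–I–H.
So the diameter is 9.

9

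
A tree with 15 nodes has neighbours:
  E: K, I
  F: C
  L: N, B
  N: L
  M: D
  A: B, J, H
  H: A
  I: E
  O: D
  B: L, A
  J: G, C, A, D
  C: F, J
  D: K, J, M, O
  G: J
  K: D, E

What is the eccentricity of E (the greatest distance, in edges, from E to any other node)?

The node farthest from E is N, via E–K–D–J–A–B–L–N — 7 edges.

7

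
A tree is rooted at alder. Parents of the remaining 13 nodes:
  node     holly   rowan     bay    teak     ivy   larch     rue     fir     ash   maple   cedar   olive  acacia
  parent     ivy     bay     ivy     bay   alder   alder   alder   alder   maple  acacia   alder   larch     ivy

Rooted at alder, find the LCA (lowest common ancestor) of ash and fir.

Ancestors of ash (toward the root): ash, maple, acacia, ivy, alder.
Ancestors of fir: fir, alder.
The deepest node appearing in both lists is alder.

alder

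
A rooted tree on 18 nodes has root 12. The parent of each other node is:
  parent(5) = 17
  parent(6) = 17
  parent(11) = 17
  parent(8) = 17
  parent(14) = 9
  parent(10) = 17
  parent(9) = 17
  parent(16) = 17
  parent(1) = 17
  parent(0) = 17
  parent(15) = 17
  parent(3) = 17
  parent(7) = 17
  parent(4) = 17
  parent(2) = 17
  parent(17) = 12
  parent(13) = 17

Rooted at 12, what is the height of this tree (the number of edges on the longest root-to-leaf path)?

3

14 sits deepest: 12 → 17 → 9 → 14 — 3 edges from the root.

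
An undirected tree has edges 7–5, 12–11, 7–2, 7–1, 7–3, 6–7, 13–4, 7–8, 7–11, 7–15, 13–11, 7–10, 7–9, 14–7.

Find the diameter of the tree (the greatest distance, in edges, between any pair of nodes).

A longest path is 4 – 13 – 11 – 7 – 14, with 4 edges.

4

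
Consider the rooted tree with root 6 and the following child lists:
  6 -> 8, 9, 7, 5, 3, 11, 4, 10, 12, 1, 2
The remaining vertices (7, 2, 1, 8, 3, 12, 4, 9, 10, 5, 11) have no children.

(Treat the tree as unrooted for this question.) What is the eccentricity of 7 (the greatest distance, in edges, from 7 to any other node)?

2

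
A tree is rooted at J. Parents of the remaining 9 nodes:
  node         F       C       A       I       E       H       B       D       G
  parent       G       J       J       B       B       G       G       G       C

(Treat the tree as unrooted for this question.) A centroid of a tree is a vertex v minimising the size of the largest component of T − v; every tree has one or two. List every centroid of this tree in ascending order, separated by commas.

G

Removing G splits the tree into components of sizes 3, 3, 1, 1, 1; the largest is 3 ≤ ⌊10/2⌋ = 5.
No neighbour of G does as well, so G is the unique centroid.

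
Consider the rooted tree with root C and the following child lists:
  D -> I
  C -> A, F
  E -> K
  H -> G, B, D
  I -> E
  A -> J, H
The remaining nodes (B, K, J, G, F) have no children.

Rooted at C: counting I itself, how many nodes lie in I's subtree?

I's subtree: {I, E, K}, size 3.

3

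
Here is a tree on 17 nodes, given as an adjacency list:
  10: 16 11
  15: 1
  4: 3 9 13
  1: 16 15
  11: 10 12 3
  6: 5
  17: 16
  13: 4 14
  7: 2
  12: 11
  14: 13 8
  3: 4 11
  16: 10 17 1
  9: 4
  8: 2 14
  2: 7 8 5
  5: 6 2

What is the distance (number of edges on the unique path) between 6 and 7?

The path is 6 – 5 – 2 – 7, which has 3 edges.

3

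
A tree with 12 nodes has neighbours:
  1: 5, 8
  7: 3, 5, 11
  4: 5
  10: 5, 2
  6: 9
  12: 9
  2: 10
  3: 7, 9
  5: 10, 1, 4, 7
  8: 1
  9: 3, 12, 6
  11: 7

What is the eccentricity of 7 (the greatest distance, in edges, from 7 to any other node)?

3

The node farthest from 7 is 8 (6, 12, 2 also at distance 3), via 7 – 5 – 1 – 8 — 3 edges.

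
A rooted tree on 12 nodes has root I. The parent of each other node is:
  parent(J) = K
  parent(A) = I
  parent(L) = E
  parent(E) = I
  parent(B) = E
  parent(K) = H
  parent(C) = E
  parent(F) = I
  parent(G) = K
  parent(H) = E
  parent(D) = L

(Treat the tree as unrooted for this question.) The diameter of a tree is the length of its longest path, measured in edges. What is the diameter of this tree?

Starting from G, a farthest node is D at distance 5.
One longest path: G–K–H–E–L–D.
So the diameter is 5.

5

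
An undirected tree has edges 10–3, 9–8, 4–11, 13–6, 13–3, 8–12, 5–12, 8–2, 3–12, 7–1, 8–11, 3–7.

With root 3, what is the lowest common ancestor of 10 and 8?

3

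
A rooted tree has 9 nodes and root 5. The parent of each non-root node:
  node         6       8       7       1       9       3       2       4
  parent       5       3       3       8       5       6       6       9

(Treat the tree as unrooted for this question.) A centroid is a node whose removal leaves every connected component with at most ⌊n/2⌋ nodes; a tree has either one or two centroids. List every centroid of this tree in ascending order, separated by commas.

6

Removing 6 splits the tree into components of sizes 4, 3, 1; the largest is 4 ≤ ⌊9/2⌋ = 4.
No neighbour of 6 does as well, so 6 is the unique centroid.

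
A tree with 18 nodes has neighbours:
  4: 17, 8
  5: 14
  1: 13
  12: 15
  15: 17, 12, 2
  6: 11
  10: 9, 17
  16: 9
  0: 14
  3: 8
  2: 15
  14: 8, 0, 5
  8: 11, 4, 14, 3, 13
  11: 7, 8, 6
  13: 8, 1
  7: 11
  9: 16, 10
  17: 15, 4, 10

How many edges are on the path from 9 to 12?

4

Walking from 9: 9 - 10 - 17 - 15 - 12. Length 4.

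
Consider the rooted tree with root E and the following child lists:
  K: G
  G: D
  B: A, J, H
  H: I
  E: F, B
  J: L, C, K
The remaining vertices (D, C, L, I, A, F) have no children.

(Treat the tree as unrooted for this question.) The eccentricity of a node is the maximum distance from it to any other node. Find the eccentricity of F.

6

A farthest node from F is D.
The path F-E-B-J-K-G-D has 6 edges.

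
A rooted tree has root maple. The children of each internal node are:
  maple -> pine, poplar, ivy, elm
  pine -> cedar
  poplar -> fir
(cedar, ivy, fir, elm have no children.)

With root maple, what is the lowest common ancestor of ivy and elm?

maple

Path ivy→root: ivy maple; path elm→root: elm maple.
First common node: maple.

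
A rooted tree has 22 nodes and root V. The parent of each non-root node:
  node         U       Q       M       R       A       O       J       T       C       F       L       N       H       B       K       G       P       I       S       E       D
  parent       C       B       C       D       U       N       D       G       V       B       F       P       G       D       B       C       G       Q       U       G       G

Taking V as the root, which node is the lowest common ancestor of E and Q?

Path E→root: E G C V; path Q→root: Q B D G C V.
First common node: G.

G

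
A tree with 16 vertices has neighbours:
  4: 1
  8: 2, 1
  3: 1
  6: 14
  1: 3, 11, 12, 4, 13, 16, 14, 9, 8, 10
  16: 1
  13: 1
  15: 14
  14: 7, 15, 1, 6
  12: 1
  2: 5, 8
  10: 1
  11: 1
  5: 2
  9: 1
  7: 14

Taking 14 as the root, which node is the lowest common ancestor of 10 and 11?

10's ancestor chain is 10, 1, 14 and 11's is 11, 1, 14; they first meet at 1.

1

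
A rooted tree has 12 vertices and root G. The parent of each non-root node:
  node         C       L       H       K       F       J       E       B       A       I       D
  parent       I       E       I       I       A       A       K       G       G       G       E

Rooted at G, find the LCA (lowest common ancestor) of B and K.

G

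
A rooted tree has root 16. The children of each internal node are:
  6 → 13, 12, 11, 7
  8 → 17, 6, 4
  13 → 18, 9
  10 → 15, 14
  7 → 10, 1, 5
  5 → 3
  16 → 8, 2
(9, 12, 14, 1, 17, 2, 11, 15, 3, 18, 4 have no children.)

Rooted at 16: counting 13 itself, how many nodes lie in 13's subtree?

The subtree rooted at 13 contains: 13, 9, 18 — 3 nodes.

3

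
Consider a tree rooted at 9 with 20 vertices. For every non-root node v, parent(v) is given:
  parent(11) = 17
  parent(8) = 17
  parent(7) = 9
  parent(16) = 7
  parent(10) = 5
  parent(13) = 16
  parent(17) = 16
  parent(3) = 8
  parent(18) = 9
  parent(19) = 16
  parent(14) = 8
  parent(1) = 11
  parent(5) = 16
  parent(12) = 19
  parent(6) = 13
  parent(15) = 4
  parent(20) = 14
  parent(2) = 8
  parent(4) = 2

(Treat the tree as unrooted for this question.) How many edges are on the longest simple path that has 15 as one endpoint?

8

Distances from 15 peak at 8, attained at 18.
15-4-2-8-17-16-7-9-18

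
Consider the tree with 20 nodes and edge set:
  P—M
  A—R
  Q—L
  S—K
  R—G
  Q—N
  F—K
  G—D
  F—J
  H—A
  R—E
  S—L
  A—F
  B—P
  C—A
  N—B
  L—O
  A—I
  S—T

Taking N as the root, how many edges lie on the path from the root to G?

Path from N to G: N → Q → L → S → K → F → A → R → G, which has 8 edges.

8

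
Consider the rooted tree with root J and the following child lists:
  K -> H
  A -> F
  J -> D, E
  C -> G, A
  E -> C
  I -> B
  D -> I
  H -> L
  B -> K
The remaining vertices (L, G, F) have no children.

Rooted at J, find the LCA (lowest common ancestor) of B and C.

J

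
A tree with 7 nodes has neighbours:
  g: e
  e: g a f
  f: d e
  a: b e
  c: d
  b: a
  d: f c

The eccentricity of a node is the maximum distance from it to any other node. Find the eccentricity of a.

4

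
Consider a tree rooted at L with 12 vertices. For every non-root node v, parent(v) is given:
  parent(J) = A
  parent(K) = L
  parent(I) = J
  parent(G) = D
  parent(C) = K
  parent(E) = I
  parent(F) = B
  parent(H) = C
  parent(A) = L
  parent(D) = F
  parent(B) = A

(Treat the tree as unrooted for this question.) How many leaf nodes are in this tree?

3

Exactly 3 nodes have a single neighbour: E, G, H.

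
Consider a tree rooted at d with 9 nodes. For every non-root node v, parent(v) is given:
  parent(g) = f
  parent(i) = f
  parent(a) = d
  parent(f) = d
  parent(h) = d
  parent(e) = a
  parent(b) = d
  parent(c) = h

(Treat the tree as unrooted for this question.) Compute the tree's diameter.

A longest path is e-a-d-f-g, with 4 edges.

4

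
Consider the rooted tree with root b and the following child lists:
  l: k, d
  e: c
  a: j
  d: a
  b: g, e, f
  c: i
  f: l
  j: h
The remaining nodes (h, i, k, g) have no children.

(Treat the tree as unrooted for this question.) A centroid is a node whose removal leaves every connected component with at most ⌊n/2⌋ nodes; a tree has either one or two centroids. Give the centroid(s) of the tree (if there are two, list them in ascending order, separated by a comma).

f, l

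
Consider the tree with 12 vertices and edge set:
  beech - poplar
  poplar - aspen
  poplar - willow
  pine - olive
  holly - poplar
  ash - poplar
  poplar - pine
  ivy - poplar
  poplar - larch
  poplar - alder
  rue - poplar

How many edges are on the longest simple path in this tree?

BFS from olive reaches holly last, at distance 3; BFS from holly confirms no node is farther.
Path: olive-pine-poplar-holly.

3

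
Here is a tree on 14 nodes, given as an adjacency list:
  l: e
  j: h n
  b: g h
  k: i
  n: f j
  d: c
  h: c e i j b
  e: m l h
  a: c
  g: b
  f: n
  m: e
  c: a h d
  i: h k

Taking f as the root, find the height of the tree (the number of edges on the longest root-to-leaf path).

5

The longest root-to-leaf path is f-n-j-h-c-d (5 edges).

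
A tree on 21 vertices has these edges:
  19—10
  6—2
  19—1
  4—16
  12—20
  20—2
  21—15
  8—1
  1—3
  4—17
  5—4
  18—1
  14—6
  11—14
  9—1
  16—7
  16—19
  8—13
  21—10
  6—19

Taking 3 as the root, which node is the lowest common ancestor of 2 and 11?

6

Ancestors of 2 (toward the root): 2, 6, 19, 1, 3.
Ancestors of 11: 11, 14, 6, 19, 1, 3.
The deepest node appearing in both lists is 6.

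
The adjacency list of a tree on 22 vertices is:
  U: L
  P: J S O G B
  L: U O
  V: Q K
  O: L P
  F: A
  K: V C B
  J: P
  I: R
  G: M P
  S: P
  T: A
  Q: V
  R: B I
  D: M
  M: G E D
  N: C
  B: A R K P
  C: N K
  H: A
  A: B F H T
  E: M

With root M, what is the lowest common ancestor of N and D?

Ancestors of N (toward the root): N, C, K, B, P, G, M.
Ancestors of D: D, M.
The deepest node appearing in both lists is M.

M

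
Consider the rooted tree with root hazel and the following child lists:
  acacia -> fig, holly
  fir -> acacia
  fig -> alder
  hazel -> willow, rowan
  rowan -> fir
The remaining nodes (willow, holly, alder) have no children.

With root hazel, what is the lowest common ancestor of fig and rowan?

rowan

fig's ancestor chain is fig, acacia, fir, rowan, hazel and rowan's is rowan, hazel; they first meet at rowan.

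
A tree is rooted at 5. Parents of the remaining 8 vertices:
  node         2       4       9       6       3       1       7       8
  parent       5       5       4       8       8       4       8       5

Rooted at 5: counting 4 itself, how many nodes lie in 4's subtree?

3

The subtree rooted at 4 contains: 4, 9, 1 — 3 nodes.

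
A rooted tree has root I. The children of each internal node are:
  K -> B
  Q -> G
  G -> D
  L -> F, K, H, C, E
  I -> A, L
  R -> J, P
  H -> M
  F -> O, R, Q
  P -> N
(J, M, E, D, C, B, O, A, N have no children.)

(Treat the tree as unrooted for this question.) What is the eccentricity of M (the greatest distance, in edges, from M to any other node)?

A farthest node from M is D (N also at distance 6).
The path M – H – L – F – Q – G – D has 6 edges.

6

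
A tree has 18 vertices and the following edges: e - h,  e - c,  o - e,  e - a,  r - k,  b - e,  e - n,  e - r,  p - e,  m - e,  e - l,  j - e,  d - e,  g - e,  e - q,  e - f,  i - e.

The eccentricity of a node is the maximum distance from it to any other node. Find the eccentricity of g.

A farthest node from g is k.
The path g–e–r–k has 3 edges.

3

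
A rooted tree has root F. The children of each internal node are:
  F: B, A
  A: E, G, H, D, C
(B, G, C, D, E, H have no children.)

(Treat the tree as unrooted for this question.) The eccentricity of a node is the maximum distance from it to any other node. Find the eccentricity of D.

A farthest node from D is B.
The path D – A – F – B has 3 edges.

3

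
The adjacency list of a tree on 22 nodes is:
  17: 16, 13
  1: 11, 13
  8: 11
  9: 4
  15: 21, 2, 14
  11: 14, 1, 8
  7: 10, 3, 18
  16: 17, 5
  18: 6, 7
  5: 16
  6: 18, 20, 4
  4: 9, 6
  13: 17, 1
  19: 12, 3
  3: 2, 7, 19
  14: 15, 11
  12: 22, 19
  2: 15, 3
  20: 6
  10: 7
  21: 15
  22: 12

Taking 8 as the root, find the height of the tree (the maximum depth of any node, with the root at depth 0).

A deepest node is 9, reached by 8-11-14-15-2-3-7-18-6-4-9.
That path has 10 edges, so the height is 10.

10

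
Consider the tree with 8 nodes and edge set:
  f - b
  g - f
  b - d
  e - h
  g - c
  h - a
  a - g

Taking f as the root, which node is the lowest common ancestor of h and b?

Ancestors of h (toward the root): h, a, g, f.
Ancestors of b: b, f.
The deepest node appearing in both lists is f.

f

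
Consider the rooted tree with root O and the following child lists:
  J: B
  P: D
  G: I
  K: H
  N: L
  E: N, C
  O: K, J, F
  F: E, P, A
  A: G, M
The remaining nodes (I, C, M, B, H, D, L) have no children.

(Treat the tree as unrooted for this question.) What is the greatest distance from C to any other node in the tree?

5

A farthest node from C is H (B, I also at distance 5).
The path C-E-F-O-K-H has 5 edges.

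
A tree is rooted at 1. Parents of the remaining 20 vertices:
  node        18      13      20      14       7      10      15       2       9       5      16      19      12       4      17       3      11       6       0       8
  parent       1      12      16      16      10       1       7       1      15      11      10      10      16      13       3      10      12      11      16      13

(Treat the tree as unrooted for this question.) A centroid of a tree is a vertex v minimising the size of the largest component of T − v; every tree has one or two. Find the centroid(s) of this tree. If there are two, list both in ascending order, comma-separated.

16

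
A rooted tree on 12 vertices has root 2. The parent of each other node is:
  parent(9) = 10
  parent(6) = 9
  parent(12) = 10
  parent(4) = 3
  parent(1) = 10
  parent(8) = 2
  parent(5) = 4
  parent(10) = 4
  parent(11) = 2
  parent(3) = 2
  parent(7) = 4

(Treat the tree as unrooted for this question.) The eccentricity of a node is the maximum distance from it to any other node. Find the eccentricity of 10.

4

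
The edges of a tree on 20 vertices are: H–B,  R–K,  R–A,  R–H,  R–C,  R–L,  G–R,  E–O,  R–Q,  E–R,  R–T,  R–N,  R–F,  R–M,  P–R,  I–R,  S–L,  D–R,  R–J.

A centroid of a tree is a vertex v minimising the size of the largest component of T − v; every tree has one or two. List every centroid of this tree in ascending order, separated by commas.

R

Delete R: the remaining components have sizes 2, 2, 2, 1, 1, 1, 1, 1, 1, 1, 1, 1, 1, 1, 1, 1. Max 2 ≤ 10, so R is a centroid.
No neighbour of R does as well, so R is the unique centroid.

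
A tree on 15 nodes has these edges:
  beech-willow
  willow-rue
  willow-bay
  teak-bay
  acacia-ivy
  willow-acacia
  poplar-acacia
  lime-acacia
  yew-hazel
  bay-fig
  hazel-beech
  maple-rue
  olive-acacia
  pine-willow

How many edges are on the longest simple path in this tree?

A longest path is yew-hazel-beech-willow-rue-maple, with 5 edges.

5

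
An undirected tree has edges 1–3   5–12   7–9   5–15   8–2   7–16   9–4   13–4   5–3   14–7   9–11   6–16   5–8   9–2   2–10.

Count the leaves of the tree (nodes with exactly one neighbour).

Degree-1 nodes: 1, 6, 10, 11, 12, 13, 14, 15 — 8 of them.

8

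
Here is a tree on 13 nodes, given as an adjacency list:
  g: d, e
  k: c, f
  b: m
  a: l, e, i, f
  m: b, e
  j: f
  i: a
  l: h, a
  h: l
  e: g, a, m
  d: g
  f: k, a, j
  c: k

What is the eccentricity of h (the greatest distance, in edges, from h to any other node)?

5

Distances from h peak at 5, attained at d (b, c also at distance 5).
h-l-a-e-g-d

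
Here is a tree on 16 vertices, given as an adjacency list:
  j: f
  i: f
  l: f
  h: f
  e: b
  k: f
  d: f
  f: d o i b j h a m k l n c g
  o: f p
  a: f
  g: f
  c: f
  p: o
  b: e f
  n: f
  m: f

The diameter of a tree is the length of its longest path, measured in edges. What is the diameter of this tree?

4

Starting from p, a farthest node is e at distance 4.
One longest path: p–o–f–b–e.
So the diameter is 4.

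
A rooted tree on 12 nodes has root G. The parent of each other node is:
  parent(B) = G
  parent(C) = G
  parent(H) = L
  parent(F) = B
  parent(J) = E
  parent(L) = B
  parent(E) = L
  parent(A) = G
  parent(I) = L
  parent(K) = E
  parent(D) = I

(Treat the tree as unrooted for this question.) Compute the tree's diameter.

Starting from J, a farthest node is A at distance 5.
One longest path: J - E - L - B - G - A.
So the diameter is 5.

5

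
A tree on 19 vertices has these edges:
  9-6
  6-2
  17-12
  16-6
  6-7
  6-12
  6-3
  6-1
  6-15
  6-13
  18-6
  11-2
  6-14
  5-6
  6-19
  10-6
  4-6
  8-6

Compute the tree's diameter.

4

BFS from 11 reaches 17 last, at distance 4; BFS from 17 confirms no node is farther.
Path: 11–2–6–12–17.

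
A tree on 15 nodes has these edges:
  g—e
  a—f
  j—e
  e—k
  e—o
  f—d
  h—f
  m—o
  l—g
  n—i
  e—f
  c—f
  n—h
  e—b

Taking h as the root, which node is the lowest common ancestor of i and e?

Path i→root: i n h; path e→root: e f h.
First common node: h.

h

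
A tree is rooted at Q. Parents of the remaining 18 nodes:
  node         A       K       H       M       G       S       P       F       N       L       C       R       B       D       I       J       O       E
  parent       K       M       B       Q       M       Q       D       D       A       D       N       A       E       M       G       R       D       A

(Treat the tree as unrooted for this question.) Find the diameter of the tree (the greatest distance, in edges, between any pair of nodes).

7

A longest path is H–B–E–A–K–M–D–O, with 7 edges.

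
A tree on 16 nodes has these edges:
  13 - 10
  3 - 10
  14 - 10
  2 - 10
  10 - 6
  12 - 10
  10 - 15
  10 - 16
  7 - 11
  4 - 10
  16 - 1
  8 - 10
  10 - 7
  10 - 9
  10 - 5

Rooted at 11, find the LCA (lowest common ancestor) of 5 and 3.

Ancestors of 5 (toward the root): 5, 10, 7, 11.
Ancestors of 3: 3, 10, 7, 11.
The deepest node appearing in both lists is 10.

10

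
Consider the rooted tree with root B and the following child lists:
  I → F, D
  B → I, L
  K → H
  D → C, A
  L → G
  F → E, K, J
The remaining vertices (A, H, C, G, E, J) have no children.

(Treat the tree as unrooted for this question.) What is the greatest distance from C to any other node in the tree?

A farthest node from C is H (G also at distance 5).
The path C – D – I – F – K – H has 5 edges.

5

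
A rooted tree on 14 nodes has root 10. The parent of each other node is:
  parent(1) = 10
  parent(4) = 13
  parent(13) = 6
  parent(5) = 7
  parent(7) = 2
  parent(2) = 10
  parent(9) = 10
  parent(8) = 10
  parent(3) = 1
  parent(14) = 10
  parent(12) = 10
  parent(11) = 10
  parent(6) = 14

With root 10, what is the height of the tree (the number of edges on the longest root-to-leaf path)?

The longest root-to-leaf path is 10 – 14 – 6 – 13 – 4 (4 edges).

4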